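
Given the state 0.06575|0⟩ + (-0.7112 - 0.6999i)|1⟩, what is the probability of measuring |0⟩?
0.004323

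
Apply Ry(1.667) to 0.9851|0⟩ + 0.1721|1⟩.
0.5349|0⟩ + 0.845|1⟩

Ry(1.667) = [[cos(θ/2), −sin(θ/2)], [sin(θ/2), cos(θ/2)]]; θ = 1.667, cos(θ/2) ≈ 0.672289, sin(θ/2) ≈ 0.740289.
With a = amp(|0⟩) = 0.9851 and b = amp(|1⟩) = 0.1721:
new amp(|0⟩) = (0.672289)·a + (-0.740289)·b = 0.5349
new amp(|1⟩) = (0.740289)·a + (0.672289)·b = 0.845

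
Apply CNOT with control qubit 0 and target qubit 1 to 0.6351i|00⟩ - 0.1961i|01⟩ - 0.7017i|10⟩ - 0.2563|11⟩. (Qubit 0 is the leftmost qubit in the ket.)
0.6351i|00⟩ - 0.1961i|01⟩ - 0.2563|10⟩ - 0.7017i|11⟩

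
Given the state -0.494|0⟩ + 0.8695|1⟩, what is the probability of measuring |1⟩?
0.756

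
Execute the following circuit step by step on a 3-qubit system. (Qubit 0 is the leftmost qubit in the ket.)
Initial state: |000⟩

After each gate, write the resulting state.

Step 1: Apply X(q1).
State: |010⟩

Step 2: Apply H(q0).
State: 1/√2|010⟩ + 1/√2|110⟩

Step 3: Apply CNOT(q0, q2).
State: 1/√2|010⟩ + 1/√2|111⟩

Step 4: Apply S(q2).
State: 1/√2|010⟩ + (1/√2)i|111⟩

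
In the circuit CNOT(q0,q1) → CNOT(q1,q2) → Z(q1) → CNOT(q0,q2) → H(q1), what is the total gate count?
5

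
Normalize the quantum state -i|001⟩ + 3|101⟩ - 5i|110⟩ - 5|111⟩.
-0.1291i|001⟩ + 0.3873|101⟩ - 0.6455i|110⟩ - 0.6455|111⟩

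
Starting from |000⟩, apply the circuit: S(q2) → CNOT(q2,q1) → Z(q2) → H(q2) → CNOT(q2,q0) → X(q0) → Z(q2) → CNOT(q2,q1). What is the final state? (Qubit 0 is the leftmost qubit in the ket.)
-1/√2|011⟩ + 1/√2|100⟩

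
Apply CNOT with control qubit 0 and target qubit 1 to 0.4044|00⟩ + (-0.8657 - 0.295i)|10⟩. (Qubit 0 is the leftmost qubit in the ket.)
0.4044|00⟩ + (-0.8657 - 0.295i)|11⟩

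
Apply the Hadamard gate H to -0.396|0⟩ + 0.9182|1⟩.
0.3693|0⟩ - 0.9293|1⟩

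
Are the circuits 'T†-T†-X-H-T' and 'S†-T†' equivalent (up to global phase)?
No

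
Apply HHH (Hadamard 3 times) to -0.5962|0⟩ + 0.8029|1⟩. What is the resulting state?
0.1462|0⟩ - 0.9893|1⟩

H² = I, so H^3 = H: a single Hadamard. With (a, b) = (-0.5962, 0.8029), H gives ((a + b)/√2, (a − b)/√2) = (0.1462, -0.9893).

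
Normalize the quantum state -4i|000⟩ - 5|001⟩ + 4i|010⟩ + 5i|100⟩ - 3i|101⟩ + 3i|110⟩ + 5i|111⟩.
-0.3578i|000⟩ - 1/√5|001⟩ + 0.3578i|010⟩ + (1/√5)i|100⟩ - 0.2683i|101⟩ + 0.2683i|110⟩ + (1/√5)i|111⟩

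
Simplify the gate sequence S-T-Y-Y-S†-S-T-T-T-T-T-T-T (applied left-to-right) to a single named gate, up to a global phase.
S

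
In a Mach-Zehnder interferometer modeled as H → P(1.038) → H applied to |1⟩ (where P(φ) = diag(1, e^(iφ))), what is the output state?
(0.246 - 0.4307i)|0⟩ + (0.754 + 0.4307i)|1⟩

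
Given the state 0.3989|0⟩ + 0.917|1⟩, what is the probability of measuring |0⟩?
0.1591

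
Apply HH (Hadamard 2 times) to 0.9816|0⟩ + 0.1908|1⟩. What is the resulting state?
0.9816|0⟩ + 0.1908|1⟩

H² = I, so an even number of Hadamards cancels: H^2 = I and the state is unchanged.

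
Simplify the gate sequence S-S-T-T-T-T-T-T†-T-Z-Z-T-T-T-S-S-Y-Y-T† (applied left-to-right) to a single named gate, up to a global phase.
T†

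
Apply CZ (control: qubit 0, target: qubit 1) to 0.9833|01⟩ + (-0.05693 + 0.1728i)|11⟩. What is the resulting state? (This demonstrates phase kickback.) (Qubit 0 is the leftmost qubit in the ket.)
0.9833|01⟩ + (0.05693 - 0.1728i)|11⟩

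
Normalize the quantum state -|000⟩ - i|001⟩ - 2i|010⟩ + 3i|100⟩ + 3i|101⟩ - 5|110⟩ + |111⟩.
-0.1414|000⟩ - 0.1414i|001⟩ - 0.2828i|010⟩ + 0.4243i|100⟩ + 0.4243i|101⟩ - 1/√2|110⟩ + 0.1414|111⟩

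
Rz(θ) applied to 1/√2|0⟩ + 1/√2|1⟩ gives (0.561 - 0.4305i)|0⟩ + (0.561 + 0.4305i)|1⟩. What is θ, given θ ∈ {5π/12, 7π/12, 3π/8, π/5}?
5π/12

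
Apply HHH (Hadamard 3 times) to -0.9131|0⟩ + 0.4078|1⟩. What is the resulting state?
-0.3573|0⟩ - 0.934|1⟩

H² = I, so H^3 = H: a single Hadamard. With (a, b) = (-0.9131, 0.4078), H gives ((a + b)/√2, (a − b)/√2) = (-0.3573, -0.934).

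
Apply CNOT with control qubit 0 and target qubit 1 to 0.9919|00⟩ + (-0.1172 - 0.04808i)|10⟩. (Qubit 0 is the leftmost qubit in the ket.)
0.9919|00⟩ + (-0.1172 - 0.04808i)|11⟩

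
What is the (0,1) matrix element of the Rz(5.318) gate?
0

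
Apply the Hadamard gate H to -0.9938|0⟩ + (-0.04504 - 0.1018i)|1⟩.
(-0.7346 - 0.07198i)|0⟩ + (-0.6709 + 0.07198i)|1⟩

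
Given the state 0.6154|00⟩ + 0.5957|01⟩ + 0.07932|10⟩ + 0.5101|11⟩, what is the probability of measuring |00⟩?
0.3787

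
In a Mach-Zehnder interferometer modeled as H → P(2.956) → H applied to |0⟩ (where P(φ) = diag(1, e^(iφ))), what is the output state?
(0.008586 + 0.09226i)|0⟩ + (0.9914 - 0.09226i)|1⟩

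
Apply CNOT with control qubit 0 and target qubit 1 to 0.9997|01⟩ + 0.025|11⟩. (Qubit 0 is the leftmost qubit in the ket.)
0.9997|01⟩ + 0.025|10⟩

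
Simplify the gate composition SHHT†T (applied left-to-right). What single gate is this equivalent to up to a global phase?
S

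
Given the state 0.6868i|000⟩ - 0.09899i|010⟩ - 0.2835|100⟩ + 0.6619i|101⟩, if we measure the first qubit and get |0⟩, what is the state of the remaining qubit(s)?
0.9898i|00⟩ - 0.1427i|10⟩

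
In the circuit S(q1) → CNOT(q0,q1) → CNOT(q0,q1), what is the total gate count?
3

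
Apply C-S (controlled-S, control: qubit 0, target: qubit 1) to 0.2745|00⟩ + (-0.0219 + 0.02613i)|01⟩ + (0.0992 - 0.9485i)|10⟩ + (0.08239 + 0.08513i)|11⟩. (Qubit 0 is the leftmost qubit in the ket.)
0.2745|00⟩ + (-0.0219 + 0.02613i)|01⟩ + (0.0992 - 0.9485i)|10⟩ + (-0.08513 + 0.08239i)|11⟩

C-S leaves the control-|0⟩ kets |00⟩, |01⟩ unchanged and applies S to qubit 1 on the control-|1⟩ pair (|10⟩, |11⟩).
S = [[1, 0], [0, i]].
With a = amp(|10⟩) = (0.0992 - 0.9485i) and b = amp(|11⟩) = (0.08239 + 0.08513i):
new amp(|10⟩) = (1)·a = (0.0992 - 0.9485i)
new amp(|11⟩) = (i)·b = (-0.08513 + 0.08239i)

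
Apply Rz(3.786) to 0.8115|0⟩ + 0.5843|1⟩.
(-0.257 - 0.7697i)|0⟩ + (-0.185 + 0.5542i)|1⟩

Rz(3.786) = [[e^(−iθ/2), 0], [0, e^(iθ/2)]] with e^(±iθ/2) = cos(θ/2) ± i·sin(θ/2); θ = 3.786, cos(θ/2) ≈ -0.316658, sin(θ/2) ≈ 0.94854.
With a = amp(|0⟩) = 0.8115 and b = amp(|1⟩) = 0.5843:
new amp(|0⟩) = (-0.316658 - 0.94854i)·a = (-0.257 - 0.7697i)
new amp(|1⟩) = (-0.316658 + 0.94854i)·b = (-0.185 + 0.5542i)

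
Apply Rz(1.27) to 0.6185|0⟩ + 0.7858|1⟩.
(0.4979 - 0.3669i)|0⟩ + (0.6326 + 0.4661i)|1⟩

Rz(1.27) = [[e^(−iθ/2), 0], [0, e^(iθ/2)]] with e^(±iθ/2) = cos(θ/2) ± i·sin(θ/2); θ = 1.27, cos(θ/2) ≈ 0.805072, sin(θ/2) ≈ 0.593178.
With a = amp(|0⟩) = 0.6185 and b = amp(|1⟩) = 0.7858:
new amp(|0⟩) = (0.805072 - 0.593178i)·a = (0.4979 - 0.3669i)
new amp(|1⟩) = (0.805072 + 0.593178i)·b = (0.6326 + 0.4661i)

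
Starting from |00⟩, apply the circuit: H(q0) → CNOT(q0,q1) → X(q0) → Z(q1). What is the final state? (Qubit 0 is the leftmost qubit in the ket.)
-1/√2|01⟩ + 1/√2|10⟩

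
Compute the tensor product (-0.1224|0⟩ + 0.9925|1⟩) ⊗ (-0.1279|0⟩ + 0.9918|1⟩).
0.01565|00⟩ - 0.1214|01⟩ - 0.1269|10⟩ + 0.9844|11⟩

amp(|b₁b₂…⟩) = product of the factor amplitudes for bits b₁, b₂, …; only kets whose every factor amplitude is nonzero survive.
|00⟩: (-0.1224)(-0.1279) = 0.01565
|01⟩: (-0.1224)(0.9918) = -0.1214
|10⟩: (0.9925)(-0.1279) = -0.1269
|11⟩: (0.9925)(0.9918) = 0.9844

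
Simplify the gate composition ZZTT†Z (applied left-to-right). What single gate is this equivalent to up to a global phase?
Z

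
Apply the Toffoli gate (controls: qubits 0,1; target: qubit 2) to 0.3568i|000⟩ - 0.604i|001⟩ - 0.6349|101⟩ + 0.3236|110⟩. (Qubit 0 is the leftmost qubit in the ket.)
0.3568i|000⟩ - 0.604i|001⟩ - 0.6349|101⟩ + 0.3236|111⟩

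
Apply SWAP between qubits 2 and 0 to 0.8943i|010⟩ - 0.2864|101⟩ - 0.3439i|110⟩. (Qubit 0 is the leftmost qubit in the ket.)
0.8943i|010⟩ - 0.3439i|011⟩ - 0.2864|101⟩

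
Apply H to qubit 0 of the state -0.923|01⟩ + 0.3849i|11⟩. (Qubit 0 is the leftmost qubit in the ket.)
(-0.6527 + 0.2722i)|01⟩ + (-0.6527 - 0.2722i)|11⟩

H on qubit 0 mixes each pair of kets that differ only in qubit 0: amplitudes (a, b) of (|…0…⟩, |…1…⟩) become ((a + b)/√2, (a − b)/√2). Kets absent from the input have amplitude 0.
(|01⟩, |11⟩): (a, b) = (-0.923, 0.3849i) → ((-0.6527 + 0.2722i), (-0.6527 - 0.2722i))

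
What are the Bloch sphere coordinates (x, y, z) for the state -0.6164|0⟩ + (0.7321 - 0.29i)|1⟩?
(-0.9025, 0.3575, -0.2401)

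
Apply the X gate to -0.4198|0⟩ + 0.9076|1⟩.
0.9076|0⟩ - 0.4198|1⟩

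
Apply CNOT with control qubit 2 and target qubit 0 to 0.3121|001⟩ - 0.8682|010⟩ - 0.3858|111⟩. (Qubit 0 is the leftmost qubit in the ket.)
-0.8682|010⟩ - 0.3858|011⟩ + 0.3121|101⟩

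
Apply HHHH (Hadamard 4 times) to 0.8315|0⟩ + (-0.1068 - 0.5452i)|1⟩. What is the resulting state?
0.8315|0⟩ + (-0.1068 - 0.5452i)|1⟩

H² = I, so an even number of Hadamards cancels: H^4 = I and the state is unchanged.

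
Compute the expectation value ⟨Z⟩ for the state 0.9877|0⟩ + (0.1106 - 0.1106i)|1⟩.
0.9511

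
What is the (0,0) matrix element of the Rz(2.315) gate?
(0.4016 - 0.9158i)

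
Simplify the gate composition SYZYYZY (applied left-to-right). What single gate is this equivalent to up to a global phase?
S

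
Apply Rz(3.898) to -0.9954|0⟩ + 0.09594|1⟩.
(0.3676 + 0.9251i)|0⟩ + (-0.03543 + 0.08916i)|1⟩

Rz(3.898) = [[e^(−iθ/2), 0], [0, e^(iθ/2)]] with e^(±iθ/2) = cos(θ/2) ± i·sin(θ/2); θ = 3.898, cos(θ/2) ≈ -0.369252, sin(θ/2) ≈ 0.929329.
With a = amp(|0⟩) = -0.9954 and b = amp(|1⟩) = 0.09594:
new amp(|0⟩) = (-0.369252 - 0.929329i)·a = (0.3676 + 0.9251i)
new amp(|1⟩) = (-0.369252 + 0.929329i)·b = (-0.03543 + 0.08916i)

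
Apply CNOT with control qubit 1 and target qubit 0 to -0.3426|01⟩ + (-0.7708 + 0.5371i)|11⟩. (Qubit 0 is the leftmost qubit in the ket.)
(-0.7708 + 0.5371i)|01⟩ - 0.3426|11⟩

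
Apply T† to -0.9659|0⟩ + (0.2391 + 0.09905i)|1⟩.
-0.9659|0⟩ + (0.2391 - 0.09903i)|1⟩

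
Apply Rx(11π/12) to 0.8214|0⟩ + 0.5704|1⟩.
(0.1072 - 0.5655i)|0⟩ + (0.07445 - 0.8144i)|1⟩

Rx(11π/12) = [[cos(θ/2), −i·sin(θ/2)], [−i·sin(θ/2), cos(θ/2)]]; θ = 11π/12, cos(θ/2) ≈ 0.130526, sin(θ/2) ≈ 0.991445.
With a = amp(|0⟩) = 0.8214 and b = amp(|1⟩) = 0.5704:
new amp(|0⟩) = (0.130526)·a + (-0.991445i)·b = (0.1072 - 0.5655i)
new amp(|1⟩) = (-0.991445i)·a + (0.130526)·b = (0.07445 - 0.8144i)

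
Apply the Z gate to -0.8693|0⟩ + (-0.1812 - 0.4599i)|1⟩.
-0.8693|0⟩ + (0.1812 + 0.4599i)|1⟩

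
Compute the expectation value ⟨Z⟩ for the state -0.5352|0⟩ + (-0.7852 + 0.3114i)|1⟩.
-0.4271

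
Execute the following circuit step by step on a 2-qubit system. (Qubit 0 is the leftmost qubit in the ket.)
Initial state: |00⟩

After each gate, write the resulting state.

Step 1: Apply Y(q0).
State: i|10⟩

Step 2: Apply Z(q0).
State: -i|10⟩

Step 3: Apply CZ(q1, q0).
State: -i|10⟩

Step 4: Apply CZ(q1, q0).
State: -i|10⟩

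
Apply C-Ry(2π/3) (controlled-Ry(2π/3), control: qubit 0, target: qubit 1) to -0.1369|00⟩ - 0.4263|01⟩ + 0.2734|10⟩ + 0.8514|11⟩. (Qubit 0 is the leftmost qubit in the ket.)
-0.1369|00⟩ - 0.4263|01⟩ - 0.6006|10⟩ + 0.6625|11⟩

C-Ry(2π/3) leaves the control-|0⟩ kets |00⟩, |01⟩ unchanged and applies Ry(2π/3) to qubit 1 on the control-|1⟩ pair (|10⟩, |11⟩).
Ry(2π/3) = [[cos(θ/2), −sin(θ/2)], [sin(θ/2), cos(θ/2)]]; θ = 2π/3, cos(θ/2) ≈ 0.5, sin(θ/2) ≈ 0.866025.
With a = amp(|10⟩) = 0.2734 and b = amp(|11⟩) = 0.8514:
new amp(|10⟩) = (0.5)·a + (-0.866025)·b = -0.6006
new amp(|11⟩) = (0.866025)·a + (0.5)·b = 0.6625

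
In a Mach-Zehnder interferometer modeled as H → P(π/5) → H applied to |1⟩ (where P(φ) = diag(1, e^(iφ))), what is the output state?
(0.09549 - 0.2939i)|0⟩ + (0.9045 + 0.2939i)|1⟩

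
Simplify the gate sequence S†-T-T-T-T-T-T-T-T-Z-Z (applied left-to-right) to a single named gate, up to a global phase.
S†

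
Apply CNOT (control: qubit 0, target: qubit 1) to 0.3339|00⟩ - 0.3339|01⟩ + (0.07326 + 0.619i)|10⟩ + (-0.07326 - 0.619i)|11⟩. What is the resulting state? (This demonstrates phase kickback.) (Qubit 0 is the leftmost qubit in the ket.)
0.3339|00⟩ - 0.3339|01⟩ + (-0.07326 - 0.619i)|10⟩ + (0.07326 + 0.619i)|11⟩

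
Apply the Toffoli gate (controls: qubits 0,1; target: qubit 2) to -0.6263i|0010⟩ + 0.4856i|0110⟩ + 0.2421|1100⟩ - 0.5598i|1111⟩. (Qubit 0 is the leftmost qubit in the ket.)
-0.6263i|0010⟩ + 0.4856i|0110⟩ - 0.5598i|1101⟩ + 0.2421|1110⟩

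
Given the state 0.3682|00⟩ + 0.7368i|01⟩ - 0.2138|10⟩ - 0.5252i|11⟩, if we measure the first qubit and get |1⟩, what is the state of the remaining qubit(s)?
-0.377|0⟩ - 0.9262i|1⟩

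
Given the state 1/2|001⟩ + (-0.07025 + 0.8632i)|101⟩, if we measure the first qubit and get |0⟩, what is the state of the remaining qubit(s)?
|01⟩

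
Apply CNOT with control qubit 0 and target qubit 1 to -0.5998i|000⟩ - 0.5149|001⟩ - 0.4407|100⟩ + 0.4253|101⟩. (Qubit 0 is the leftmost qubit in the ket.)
-0.5998i|000⟩ - 0.5149|001⟩ - 0.4407|110⟩ + 0.4253|111⟩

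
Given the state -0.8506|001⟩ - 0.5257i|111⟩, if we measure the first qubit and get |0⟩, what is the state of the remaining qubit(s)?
-|01⟩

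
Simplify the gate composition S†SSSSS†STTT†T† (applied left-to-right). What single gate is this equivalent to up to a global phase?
S†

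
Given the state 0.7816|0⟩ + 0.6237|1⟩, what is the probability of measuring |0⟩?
0.6109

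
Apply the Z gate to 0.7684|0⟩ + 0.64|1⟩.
0.7684|0⟩ - 0.64|1⟩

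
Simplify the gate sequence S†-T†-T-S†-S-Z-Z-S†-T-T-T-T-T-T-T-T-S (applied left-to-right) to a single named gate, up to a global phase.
S†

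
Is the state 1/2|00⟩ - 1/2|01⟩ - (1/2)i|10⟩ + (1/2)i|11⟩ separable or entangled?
Separable

Writing the state as a|00⟩ + b|01⟩ + c|10⟩ + d|11⟩, it is a product state iff ad − bc = 0.
Here (a, b, c, d) = (1/2, -1/2, -(1/2)i, (1/2)i): ad − bc = (1/2)((1/2)i) − (-1/2)(-(1/2)i) = 0, so the state is separable.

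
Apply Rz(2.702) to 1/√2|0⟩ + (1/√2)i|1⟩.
(0.1542 - 0.6901i)|0⟩ + (-0.6901 + 0.1542i)|1⟩

Rz(2.702) = [[e^(−iθ/2), 0], [0, e^(iθ/2)]] with e^(±iθ/2) = cos(θ/2) ± i·sin(θ/2); θ = 2.702, cos(θ/2) ≈ 0.218031, sin(θ/2) ≈ 0.975942.
With a = amp(|0⟩) = 1/√2 and b = amp(|1⟩) = (1/√2)i:
new amp(|0⟩) = (0.218031 - 0.975942i)·a = (0.1542 - 0.6901i)
new amp(|1⟩) = (0.218031 + 0.975942i)·b = (-0.6901 + 0.1542i)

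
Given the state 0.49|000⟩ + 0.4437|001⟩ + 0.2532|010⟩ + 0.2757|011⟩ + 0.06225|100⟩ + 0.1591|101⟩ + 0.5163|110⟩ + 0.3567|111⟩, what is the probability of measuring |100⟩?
0.003875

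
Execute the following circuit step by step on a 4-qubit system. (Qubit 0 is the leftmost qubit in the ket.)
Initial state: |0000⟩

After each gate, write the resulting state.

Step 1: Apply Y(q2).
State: i|0010⟩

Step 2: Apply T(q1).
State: i|0010⟩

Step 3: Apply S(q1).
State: i|0010⟩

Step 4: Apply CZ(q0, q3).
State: i|0010⟩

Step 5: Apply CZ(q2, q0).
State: i|0010⟩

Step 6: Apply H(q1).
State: (1/√2)i|0010⟩ + (1/√2)i|0110⟩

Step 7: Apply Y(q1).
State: 1/√2|0010⟩ - 1/√2|0110⟩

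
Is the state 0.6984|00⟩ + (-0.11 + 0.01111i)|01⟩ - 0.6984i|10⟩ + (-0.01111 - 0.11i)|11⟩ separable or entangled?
Entangled

Writing the state as a|00⟩ + b|01⟩ + c|10⟩ + d|11⟩, it is a product state iff ad − bc = 0.
Here (a, b, c, d) = (0.6984, (-0.11 + 0.01111i), -0.6984i, (-0.01111 - 0.11i)): ad − bc = (0.6984)(-0.01111 - 0.11i) − (-0.11 + 0.01111i)(-0.6984i) = (-0.01552 - 0.1536i) ≠ 0, so the state is entangled.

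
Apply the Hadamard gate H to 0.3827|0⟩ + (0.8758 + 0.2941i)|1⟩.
(0.8899 + 0.208i)|0⟩ + (-0.3487 - 0.208i)|1⟩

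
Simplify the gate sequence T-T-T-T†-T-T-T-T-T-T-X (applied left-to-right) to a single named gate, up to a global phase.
X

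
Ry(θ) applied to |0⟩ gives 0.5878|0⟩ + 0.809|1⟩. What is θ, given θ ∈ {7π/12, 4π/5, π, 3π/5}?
3π/5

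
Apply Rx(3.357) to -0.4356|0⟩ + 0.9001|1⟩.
(0.04683 - 0.8949i)|0⟩ + (-0.09676 + 0.4331i)|1⟩

Rx(3.357) = [[cos(θ/2), −i·sin(θ/2)], [−i·sin(θ/2), cos(θ/2)]]; θ = 3.357, cos(θ/2) ≈ -0.107496, sin(θ/2) ≈ 0.994206.
With a = amp(|0⟩) = -0.4356 and b = amp(|1⟩) = 0.9001:
new amp(|0⟩) = (-0.107496)·a + (-0.994206i)·b = (0.04683 - 0.8949i)
new amp(|1⟩) = (-0.994206i)·a + (-0.107496)·b = (-0.09676 + 0.4331i)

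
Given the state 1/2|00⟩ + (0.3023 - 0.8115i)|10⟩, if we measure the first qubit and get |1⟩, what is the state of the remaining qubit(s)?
(0.3491 - 0.9371i)|0⟩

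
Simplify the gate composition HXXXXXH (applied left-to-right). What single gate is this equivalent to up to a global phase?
Z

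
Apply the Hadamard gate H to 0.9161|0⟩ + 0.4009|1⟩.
0.9313|0⟩ + 0.3643|1⟩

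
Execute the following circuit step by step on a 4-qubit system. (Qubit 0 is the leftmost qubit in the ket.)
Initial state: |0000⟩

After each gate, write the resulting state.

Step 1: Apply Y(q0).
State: i|1000⟩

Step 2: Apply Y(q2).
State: -|1010⟩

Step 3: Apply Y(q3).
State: -i|1011⟩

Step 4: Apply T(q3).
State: (1/√2 - (1/√2)i)|1011⟩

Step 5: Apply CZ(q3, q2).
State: (-1/√2 + (1/√2)i)|1011⟩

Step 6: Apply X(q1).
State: (-1/√2 + (1/√2)i)|1111⟩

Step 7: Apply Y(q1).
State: (1/√2 + (1/√2)i)|1011⟩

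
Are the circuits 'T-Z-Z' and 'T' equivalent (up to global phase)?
Yes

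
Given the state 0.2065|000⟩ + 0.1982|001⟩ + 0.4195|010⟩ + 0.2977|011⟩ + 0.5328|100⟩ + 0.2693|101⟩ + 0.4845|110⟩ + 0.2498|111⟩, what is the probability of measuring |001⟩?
0.03928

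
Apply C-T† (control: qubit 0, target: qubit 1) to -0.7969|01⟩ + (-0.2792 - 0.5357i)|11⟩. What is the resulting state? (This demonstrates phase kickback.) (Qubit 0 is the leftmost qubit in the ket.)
-0.7969|01⟩ + (-0.5762 - 0.1814i)|11⟩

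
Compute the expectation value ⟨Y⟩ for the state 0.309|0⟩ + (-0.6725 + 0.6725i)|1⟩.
0.4156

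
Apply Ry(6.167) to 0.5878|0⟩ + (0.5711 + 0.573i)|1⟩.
(-0.62 - 0.03327i)|0⟩ + (-0.536 - 0.572i)|1⟩

Ry(6.167) = [[cos(θ/2), −sin(θ/2)], [sin(θ/2), cos(θ/2)]]; θ = 6.167, cos(θ/2) ≈ -0.998313, sin(θ/2) ≈ 0.05806.
With a = amp(|0⟩) = 0.5878 and b = amp(|1⟩) = (0.5711 + 0.573i):
new amp(|0⟩) = (-0.998313)·a + (-0.05806)·b = (-0.62 - 0.03327i)
new amp(|1⟩) = (0.05806)·a + (-0.998313)·b = (-0.536 - 0.572i)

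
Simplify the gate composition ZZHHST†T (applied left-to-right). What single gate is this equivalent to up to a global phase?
S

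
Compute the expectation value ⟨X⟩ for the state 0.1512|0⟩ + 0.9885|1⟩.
0.2989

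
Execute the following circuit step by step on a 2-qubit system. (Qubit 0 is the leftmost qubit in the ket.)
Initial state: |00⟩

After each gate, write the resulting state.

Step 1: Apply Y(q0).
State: i|10⟩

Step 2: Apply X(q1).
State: i|11⟩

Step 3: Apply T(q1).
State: (-1/√2 + (1/√2)i)|11⟩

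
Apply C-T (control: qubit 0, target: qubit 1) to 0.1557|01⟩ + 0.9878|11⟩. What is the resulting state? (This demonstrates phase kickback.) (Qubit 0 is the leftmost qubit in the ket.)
0.1557|01⟩ + (0.6985 + 0.6985i)|11⟩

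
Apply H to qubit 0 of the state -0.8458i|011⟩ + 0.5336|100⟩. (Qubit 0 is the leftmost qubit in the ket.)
0.3773|000⟩ - 0.5981i|011⟩ - 0.3773|100⟩ - 0.5981i|111⟩

H on qubit 0 mixes each pair of kets that differ only in qubit 0: amplitudes (a, b) of (|…0…⟩, |…1…⟩) become ((a + b)/√2, (a − b)/√2). Kets absent from the input have amplitude 0.
(|000⟩, |100⟩): (a, b) = (0, 0.5336) → (0.3773, -0.3773)
(|011⟩, |111⟩): (a, b) = (-0.8458i, 0) → (-0.5981i, -0.5981i)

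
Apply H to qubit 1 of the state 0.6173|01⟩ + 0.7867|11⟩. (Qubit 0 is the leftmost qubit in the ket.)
0.4365|00⟩ - 0.4365|01⟩ + 0.5563|10⟩ - 0.5563|11⟩

H on qubit 1 mixes each pair of kets that differ only in qubit 1: amplitudes (a, b) of (|…0…⟩, |…1…⟩) become ((a + b)/√2, (a − b)/√2). Kets absent from the input have amplitude 0.
(|00⟩, |01⟩): (a, b) = (0, 0.6173) → (0.4365, -0.4365)
(|10⟩, |11⟩): (a, b) = (0, 0.7867) → (0.5563, -0.5563)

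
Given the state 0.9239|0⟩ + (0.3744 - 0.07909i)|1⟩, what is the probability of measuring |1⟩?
0.1464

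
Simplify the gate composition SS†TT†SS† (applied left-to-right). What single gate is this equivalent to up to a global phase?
I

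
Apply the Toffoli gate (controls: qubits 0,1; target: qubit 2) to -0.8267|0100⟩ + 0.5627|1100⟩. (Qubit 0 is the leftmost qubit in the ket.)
-0.8267|0100⟩ + 0.5627|1110⟩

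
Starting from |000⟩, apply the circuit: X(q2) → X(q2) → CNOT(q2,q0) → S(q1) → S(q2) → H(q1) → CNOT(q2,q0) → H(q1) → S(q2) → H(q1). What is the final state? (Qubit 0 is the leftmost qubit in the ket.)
1/√2|000⟩ + 1/√2|010⟩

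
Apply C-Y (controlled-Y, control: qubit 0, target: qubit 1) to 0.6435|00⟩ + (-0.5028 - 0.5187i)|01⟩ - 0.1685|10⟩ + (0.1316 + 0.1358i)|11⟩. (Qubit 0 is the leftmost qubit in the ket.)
0.6435|00⟩ + (-0.5028 - 0.5187i)|01⟩ + (0.1358 - 0.1316i)|10⟩ - 0.1685i|11⟩

C-Y leaves the control-|0⟩ kets |00⟩, |01⟩ unchanged and applies Y to qubit 1 on the control-|1⟩ pair (|10⟩, |11⟩).
Y = [[0, -i], [i, 0]].
With a = amp(|10⟩) = -0.1685 and b = amp(|11⟩) = (0.1316 + 0.1358i):
new amp(|10⟩) = (-i)·b = (0.1358 - 0.1316i)
new amp(|11⟩) = (i)·a = -0.1685i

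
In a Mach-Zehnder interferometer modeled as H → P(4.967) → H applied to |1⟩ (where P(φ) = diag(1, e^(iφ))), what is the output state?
(0.3741 + 0.4839i)|0⟩ + (0.6259 - 0.4839i)|1⟩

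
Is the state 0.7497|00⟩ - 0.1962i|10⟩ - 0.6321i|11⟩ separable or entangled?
Entangled

Writing the state as a|00⟩ + b|01⟩ + c|10⟩ + d|11⟩, it is a product state iff ad − bc = 0.
Here (a, b, c, d) = (0.7497, 0, -0.1962i, -0.6321i): ad − bc = (0.7497)(-0.6321i) − (0)(-0.1962i) = -0.4739i ≠ 0, so the state is entangled.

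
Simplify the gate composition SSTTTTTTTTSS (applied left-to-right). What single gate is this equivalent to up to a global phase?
I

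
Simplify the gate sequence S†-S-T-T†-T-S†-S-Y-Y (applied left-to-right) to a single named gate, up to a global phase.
T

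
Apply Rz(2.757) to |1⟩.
(0.1911 + 0.9816i)|1⟩

Rz(2.757) = [[e^(−iθ/2), 0], [0, e^(iθ/2)]] with e^(±iθ/2) = cos(θ/2) ± i·sin(θ/2); θ = 2.757, cos(θ/2) ≈ 0.191113, sin(θ/2) ≈ 0.981568.
With a = amp(|0⟩) = 0 and b = amp(|1⟩) = 1:
new amp(|0⟩) = (0.191113 - 0.981568i)·a = 0
new amp(|1⟩) = (0.191113 + 0.981568i)·b = (0.1911 + 0.9816i)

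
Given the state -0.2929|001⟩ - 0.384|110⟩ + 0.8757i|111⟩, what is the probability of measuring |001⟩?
0.08579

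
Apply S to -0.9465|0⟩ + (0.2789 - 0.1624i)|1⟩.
-0.9465|0⟩ + (0.1624 + 0.2789i)|1⟩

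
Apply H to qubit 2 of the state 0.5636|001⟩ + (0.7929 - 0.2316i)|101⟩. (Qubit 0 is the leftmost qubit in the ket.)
0.3985|000⟩ - 0.3985|001⟩ + (0.5607 - 0.1638i)|100⟩ + (-0.5607 + 0.1638i)|101⟩

H on qubit 2 mixes each pair of kets that differ only in qubit 2: amplitudes (a, b) of (|…0…⟩, |…1…⟩) become ((a + b)/√2, (a − b)/√2). Kets absent from the input have amplitude 0.
(|000⟩, |001⟩): (a, b) = (0, 0.5636) → (0.3985, -0.3985)
(|100⟩, |101⟩): (a, b) = (0, (0.7929 - 0.2316i)) → ((0.5607 - 0.1638i), (-0.5607 + 0.1638i))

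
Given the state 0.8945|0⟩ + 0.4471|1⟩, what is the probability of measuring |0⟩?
0.8001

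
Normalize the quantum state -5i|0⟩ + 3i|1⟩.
-0.8575i|0⟩ + 0.5145i|1⟩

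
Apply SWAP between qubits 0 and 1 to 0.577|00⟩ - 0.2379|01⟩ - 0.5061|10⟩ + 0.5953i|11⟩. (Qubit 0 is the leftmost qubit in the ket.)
0.577|00⟩ - 0.5061|01⟩ - 0.2379|10⟩ + 0.5953i|11⟩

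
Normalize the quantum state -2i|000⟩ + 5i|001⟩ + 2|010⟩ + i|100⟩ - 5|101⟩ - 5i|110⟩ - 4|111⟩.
-0.2i|000⟩ + (1/2)i|001⟩ + 0.2|010⟩ + 0.1i|100⟩ - 1/2|101⟩ - (1/2)i|110⟩ - 0.4|111⟩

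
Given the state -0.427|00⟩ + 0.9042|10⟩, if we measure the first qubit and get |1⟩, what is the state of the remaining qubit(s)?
|0⟩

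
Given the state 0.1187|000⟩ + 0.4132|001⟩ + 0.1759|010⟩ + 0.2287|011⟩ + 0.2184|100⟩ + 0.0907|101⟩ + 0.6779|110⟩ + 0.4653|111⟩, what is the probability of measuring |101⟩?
0.008226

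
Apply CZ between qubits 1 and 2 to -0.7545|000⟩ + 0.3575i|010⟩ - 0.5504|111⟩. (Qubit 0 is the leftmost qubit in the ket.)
-0.7545|000⟩ + 0.3575i|010⟩ + 0.5504|111⟩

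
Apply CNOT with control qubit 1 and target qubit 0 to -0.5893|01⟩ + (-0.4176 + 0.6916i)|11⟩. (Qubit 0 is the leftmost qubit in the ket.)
(-0.4176 + 0.6916i)|01⟩ - 0.5893|11⟩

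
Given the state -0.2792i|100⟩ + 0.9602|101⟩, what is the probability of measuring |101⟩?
0.922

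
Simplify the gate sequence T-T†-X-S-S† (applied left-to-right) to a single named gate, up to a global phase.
X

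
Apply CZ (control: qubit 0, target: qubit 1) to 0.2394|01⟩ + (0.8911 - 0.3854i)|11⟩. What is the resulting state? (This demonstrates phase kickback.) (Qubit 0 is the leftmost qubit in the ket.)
0.2394|01⟩ + (-0.8911 + 0.3854i)|11⟩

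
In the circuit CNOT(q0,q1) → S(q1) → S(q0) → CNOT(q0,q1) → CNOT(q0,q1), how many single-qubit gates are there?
2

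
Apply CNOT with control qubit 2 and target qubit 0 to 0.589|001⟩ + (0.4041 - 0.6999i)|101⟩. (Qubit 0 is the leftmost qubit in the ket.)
(0.4041 - 0.6999i)|001⟩ + 0.589|101⟩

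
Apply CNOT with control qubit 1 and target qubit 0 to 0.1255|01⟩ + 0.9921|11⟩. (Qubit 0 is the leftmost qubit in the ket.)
0.9921|01⟩ + 0.1255|11⟩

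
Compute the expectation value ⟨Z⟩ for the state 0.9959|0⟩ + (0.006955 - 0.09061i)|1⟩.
0.9836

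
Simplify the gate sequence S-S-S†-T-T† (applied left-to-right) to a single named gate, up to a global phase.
S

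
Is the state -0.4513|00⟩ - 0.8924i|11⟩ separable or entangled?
Entangled

Writing the state as a|00⟩ + b|01⟩ + c|10⟩ + d|11⟩, it is a product state iff ad − bc = 0.
Here (a, b, c, d) = (-0.4513, 0, 0, -0.8924i): ad − bc = (-0.4513)(-0.8924i) − (0)(0) = 0.4027i ≠ 0, so the state is entangled.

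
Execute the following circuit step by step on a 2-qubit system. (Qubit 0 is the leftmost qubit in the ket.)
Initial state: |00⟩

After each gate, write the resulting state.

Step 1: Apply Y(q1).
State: i|01⟩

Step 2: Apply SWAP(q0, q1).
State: i|10⟩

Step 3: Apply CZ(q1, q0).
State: i|10⟩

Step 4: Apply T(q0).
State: (-1/√2 + (1/√2)i)|10⟩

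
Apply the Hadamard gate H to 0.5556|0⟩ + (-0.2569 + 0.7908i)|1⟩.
(0.2112 + 0.5592i)|0⟩ + (0.5745 - 0.5592i)|1⟩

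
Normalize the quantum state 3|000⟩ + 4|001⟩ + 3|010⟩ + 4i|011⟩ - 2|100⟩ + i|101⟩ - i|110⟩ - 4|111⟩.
1/√8|000⟩ + 0.4714|001⟩ + 1/√8|010⟩ + 0.4714i|011⟩ - 0.2357|100⟩ + 0.1179i|101⟩ - 0.1179i|110⟩ - 0.4714|111⟩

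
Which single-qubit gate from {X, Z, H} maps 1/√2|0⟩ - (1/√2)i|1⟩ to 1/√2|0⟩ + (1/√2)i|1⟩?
Z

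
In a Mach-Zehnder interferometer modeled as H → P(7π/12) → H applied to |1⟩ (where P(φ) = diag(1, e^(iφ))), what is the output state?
(0.6294 - 0.483i)|0⟩ + (0.3706 + 0.483i)|1⟩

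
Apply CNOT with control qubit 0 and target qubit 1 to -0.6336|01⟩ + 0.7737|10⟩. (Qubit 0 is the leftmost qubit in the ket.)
-0.6336|01⟩ + 0.7737|11⟩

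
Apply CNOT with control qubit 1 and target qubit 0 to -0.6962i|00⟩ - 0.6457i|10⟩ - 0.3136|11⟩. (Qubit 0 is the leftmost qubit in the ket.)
-0.6962i|00⟩ - 0.3136|01⟩ - 0.6457i|10⟩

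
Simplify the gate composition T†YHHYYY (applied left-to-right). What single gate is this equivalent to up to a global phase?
T†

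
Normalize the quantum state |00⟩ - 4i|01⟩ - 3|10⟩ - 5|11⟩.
0.14|00⟩ - 0.5601i|01⟩ - 0.4201|10⟩ - 0.7001|11⟩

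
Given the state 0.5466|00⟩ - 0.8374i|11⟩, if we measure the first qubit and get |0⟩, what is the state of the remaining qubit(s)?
|0⟩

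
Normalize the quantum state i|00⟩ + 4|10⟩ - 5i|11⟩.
0.1543i|00⟩ + 0.6172|10⟩ - 0.7715i|11⟩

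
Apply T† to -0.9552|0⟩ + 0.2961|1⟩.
-0.9552|0⟩ + (0.2094 - 0.2094i)|1⟩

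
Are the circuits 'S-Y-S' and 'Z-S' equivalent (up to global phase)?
No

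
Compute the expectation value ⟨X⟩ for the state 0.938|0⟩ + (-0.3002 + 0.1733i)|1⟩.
-0.5632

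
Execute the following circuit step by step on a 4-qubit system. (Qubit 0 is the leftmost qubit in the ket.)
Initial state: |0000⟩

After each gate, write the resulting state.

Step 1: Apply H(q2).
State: 1/√2|0000⟩ + 1/√2|0010⟩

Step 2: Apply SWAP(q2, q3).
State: 1/√2|0000⟩ + 1/√2|0001⟩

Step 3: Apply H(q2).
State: 1/2|0000⟩ + 1/2|0001⟩ + 1/2|0010⟩ + 1/2|0011⟩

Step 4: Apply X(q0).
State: 1/2|1000⟩ + 1/2|1001⟩ + 1/2|1010⟩ + 1/2|1011⟩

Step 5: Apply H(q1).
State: 1/√8|1000⟩ + 1/√8|1001⟩ + 1/√8|1010⟩ + 1/√8|1011⟩ + 1/√8|1100⟩ + 1/√8|1101⟩ + 1/√8|1110⟩ + 1/√8|1111⟩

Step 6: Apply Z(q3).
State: 1/√8|1000⟩ - 1/√8|1001⟩ + 1/√8|1010⟩ - 1/√8|1011⟩ + 1/√8|1100⟩ - 1/√8|1101⟩ + 1/√8|1110⟩ - 1/√8|1111⟩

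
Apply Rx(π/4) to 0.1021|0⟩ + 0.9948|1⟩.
(0.09433 - 0.3807i)|0⟩ + (0.9191 - 0.03907i)|1⟩

Rx(π/4) = [[cos(θ/2), −i·sin(θ/2)], [−i·sin(θ/2), cos(θ/2)]]; θ = π/4, cos(θ/2) ≈ 0.92388, sin(θ/2) ≈ 0.382683.
With a = amp(|0⟩) = 0.1021 and b = amp(|1⟩) = 0.9948:
new amp(|0⟩) = (0.92388)·a + (-0.382683i)·b = (0.09433 - 0.3807i)
new amp(|1⟩) = (-0.382683i)·a + (0.92388)·b = (0.9191 - 0.03907i)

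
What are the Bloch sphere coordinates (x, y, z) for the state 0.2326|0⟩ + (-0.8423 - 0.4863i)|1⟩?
(-0.3918, -0.2262, -0.8919)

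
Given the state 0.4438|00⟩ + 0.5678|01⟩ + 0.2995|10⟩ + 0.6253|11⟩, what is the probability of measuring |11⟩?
0.391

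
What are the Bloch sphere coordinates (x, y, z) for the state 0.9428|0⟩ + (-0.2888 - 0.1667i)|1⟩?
(-0.5446, -0.3143, 0.7777)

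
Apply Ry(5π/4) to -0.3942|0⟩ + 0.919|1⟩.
-0.6982|0⟩ - 0.7159|1⟩

Ry(5π/4) = [[cos(θ/2), −sin(θ/2)], [sin(θ/2), cos(θ/2)]]; θ = 5π/4, cos(θ/2) ≈ -0.382683, sin(θ/2) ≈ 0.92388.
With a = amp(|0⟩) = -0.3942 and b = amp(|1⟩) = 0.919:
new amp(|0⟩) = (-0.382683)·a + (-0.92388)·b = -0.6982
new amp(|1⟩) = (0.92388)·a + (-0.382683)·b = -0.7159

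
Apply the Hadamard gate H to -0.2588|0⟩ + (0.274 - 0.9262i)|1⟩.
(0.01075 - 0.6549i)|0⟩ + (-0.3767 + 0.6549i)|1⟩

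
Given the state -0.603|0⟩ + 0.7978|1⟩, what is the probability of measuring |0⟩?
0.3636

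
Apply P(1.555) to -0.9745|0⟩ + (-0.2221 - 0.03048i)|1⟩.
-0.9745|0⟩ + (0.02697 - 0.2226i)|1⟩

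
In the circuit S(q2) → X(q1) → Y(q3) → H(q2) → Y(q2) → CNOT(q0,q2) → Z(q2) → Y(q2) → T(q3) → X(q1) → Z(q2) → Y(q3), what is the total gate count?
12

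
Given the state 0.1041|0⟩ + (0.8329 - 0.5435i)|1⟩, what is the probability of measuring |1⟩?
0.9891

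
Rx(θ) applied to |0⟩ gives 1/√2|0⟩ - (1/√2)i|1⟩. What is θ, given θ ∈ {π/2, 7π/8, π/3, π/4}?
π/2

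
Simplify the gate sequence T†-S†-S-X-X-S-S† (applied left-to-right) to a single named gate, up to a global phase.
T†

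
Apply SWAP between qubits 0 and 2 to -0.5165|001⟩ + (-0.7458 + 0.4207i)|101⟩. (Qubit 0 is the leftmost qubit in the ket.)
-0.5165|100⟩ + (-0.7458 + 0.4207i)|101⟩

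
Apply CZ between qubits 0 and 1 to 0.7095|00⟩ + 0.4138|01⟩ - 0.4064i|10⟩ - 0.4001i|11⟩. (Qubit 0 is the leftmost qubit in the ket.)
0.7095|00⟩ + 0.4138|01⟩ - 0.4064i|10⟩ + 0.4001i|11⟩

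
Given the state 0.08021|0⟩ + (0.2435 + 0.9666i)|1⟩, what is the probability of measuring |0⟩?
0.006434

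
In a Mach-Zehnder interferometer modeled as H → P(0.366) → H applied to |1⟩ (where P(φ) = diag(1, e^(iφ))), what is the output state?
(0.03312 - 0.1789i)|0⟩ + (0.9669 + 0.1789i)|1⟩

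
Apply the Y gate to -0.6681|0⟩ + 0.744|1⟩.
-0.744i|0⟩ - 0.6681i|1⟩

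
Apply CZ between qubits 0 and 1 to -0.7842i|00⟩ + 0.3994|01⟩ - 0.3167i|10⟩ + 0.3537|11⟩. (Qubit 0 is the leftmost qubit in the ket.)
-0.7842i|00⟩ + 0.3994|01⟩ - 0.3167i|10⟩ - 0.3537|11⟩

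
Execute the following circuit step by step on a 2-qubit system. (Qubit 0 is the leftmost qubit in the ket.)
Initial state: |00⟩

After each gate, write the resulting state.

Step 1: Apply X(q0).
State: |10⟩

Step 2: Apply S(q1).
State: |10⟩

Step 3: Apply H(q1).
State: 1/√2|10⟩ + 1/√2|11⟩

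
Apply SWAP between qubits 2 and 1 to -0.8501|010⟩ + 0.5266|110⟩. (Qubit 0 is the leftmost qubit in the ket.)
-0.8501|001⟩ + 0.5266|101⟩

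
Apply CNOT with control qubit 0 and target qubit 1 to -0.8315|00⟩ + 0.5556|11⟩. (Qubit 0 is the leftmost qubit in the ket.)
-0.8315|00⟩ + 0.5556|10⟩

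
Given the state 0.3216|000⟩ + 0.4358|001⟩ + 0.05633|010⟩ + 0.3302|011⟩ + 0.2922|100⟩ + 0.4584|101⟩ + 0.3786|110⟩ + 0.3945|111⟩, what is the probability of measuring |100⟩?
0.08538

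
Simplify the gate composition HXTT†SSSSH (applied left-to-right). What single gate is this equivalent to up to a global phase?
Z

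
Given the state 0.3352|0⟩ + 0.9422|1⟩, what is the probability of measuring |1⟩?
0.8877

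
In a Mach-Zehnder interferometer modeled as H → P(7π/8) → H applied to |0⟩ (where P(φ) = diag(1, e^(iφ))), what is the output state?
(0.03806 + 0.1913i)|0⟩ + (0.9619 - 0.1913i)|1⟩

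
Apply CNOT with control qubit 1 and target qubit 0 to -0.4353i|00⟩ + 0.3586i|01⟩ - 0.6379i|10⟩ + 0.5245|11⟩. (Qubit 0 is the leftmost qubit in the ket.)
-0.4353i|00⟩ + 0.5245|01⟩ - 0.6379i|10⟩ + 0.3586i|11⟩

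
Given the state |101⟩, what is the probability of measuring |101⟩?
1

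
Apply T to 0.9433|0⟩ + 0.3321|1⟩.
0.9433|0⟩ + (0.2348 + 0.2348i)|1⟩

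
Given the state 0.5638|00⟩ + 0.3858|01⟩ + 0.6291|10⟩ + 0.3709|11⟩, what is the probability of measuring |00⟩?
0.3179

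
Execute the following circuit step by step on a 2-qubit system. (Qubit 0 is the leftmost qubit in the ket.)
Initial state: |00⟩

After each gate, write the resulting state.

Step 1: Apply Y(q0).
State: i|10⟩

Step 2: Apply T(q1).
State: i|10⟩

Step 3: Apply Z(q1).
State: i|10⟩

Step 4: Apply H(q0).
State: (1/√2)i|00⟩ - (1/√2)i|10⟩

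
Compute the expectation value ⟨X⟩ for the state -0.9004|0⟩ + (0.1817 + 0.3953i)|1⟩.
-0.3272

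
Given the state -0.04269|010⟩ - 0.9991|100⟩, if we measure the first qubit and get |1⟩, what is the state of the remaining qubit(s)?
-|00⟩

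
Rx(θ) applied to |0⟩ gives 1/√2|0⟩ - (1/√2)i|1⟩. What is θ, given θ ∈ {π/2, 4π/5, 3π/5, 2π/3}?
π/2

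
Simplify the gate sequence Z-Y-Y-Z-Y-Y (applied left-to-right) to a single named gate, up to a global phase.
I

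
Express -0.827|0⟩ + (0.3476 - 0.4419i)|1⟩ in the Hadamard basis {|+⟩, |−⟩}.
(-0.339 - 0.3125i)|+⟩ + (-0.8306 + 0.3125i)|−⟩

With |ψ⟩ = α|0⟩ + β|1⟩, the Hadamard-basis coefficients are ⟨+|ψ⟩ = (α + β)/√2 and ⟨−|ψ⟩ = (α − β)/√2.
Here α = -0.827, β = (0.3476 - 0.4419i): (α + β)/√2 = (-0.339 - 0.3125i), (α − β)/√2 = (-0.8306 + 0.3125i).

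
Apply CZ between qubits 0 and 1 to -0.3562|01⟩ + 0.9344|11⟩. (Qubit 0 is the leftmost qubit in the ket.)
-0.3562|01⟩ - 0.9344|11⟩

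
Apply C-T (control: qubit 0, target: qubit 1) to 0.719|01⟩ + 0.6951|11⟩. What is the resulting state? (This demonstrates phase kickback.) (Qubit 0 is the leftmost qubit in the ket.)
0.719|01⟩ + (0.4915 + 0.4915i)|11⟩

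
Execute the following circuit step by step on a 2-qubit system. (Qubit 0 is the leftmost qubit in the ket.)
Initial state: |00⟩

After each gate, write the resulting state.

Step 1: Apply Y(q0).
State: i|10⟩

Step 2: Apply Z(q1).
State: i|10⟩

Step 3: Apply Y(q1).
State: -|11⟩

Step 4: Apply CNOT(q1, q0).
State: -|01⟩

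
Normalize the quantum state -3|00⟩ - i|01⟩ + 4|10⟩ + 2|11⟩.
-0.5477|00⟩ - 0.1826i|01⟩ + 0.7303|10⟩ + 0.3651|11⟩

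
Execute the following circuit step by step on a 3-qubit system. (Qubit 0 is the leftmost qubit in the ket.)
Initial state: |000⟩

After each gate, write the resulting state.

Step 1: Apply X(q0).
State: |100⟩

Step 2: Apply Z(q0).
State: -|100⟩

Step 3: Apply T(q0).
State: (-1/√2 - (1/√2)i)|100⟩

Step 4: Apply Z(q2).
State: (-1/√2 - (1/√2)i)|100⟩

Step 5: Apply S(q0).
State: (1/√2 - (1/√2)i)|100⟩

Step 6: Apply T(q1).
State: (1/√2 - (1/√2)i)|100⟩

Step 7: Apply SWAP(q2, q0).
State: (1/√2 - (1/√2)i)|001⟩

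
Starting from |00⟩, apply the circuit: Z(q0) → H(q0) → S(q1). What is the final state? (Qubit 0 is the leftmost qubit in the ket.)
1/√2|00⟩ + 1/√2|10⟩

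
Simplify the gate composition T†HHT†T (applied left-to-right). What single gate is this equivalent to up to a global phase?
T†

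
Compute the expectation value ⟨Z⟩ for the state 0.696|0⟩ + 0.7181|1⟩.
-0.03125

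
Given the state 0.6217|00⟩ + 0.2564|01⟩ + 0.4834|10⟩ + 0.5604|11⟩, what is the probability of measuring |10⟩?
0.2337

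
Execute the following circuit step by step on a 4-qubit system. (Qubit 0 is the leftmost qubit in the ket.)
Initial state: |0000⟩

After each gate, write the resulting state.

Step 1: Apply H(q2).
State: 1/√2|0000⟩ + 1/√2|0010⟩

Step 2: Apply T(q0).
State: 1/√2|0000⟩ + 1/√2|0010⟩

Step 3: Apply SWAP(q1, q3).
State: 1/√2|0000⟩ + 1/√2|0010⟩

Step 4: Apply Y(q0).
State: (1/√2)i|1000⟩ + (1/√2)i|1010⟩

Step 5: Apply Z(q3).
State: (1/√2)i|1000⟩ + (1/√2)i|1010⟩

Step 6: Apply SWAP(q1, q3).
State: (1/√2)i|1000⟩ + (1/√2)i|1010⟩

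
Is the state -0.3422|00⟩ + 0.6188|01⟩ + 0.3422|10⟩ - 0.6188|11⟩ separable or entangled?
Separable

Writing the state as a|00⟩ + b|01⟩ + c|10⟩ + d|11⟩, it is a product state iff ad − bc = 0.
Here (a, b, c, d) = (-0.3422, 0.6188, 0.3422, -0.6188): ad − bc = (-0.3422)(-0.6188) − (0.6188)(0.3422) = 0, so the state is separable.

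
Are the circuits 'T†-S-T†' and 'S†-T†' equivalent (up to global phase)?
No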